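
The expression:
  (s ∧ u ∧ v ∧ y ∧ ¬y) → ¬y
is always true.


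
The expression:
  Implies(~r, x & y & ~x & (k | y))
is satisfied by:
  {r: True}


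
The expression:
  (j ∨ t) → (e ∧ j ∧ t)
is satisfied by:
  {e: True, t: False, j: False}
  {e: False, t: False, j: False}
  {t: True, j: True, e: True}


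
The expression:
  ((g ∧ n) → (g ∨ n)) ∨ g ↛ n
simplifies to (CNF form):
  True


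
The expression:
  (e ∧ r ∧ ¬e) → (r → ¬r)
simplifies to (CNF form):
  True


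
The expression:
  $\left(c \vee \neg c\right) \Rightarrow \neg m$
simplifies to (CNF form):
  $\neg m$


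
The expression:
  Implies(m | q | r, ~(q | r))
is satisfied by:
  {q: False, r: False}


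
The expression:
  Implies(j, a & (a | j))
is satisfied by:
  {a: True, j: False}
  {j: False, a: False}
  {j: True, a: True}


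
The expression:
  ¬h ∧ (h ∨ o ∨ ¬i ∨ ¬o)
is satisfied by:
  {h: False}


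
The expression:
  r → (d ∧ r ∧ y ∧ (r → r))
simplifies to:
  (d ∧ y) ∨ ¬r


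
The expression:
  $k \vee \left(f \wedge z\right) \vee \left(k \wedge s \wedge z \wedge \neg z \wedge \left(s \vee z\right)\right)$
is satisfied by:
  {k: True, f: True, z: True}
  {k: True, f: True, z: False}
  {k: True, z: True, f: False}
  {k: True, z: False, f: False}
  {f: True, z: True, k: False}


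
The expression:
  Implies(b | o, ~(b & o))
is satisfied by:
  {o: False, b: False}
  {b: True, o: False}
  {o: True, b: False}


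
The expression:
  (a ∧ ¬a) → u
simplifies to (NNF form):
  True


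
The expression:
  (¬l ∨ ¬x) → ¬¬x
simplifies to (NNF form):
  x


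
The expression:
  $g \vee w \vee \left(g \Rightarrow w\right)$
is always true.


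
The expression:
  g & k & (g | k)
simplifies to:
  g & k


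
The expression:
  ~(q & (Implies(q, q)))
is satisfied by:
  {q: False}


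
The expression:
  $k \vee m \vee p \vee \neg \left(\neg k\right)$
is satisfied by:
  {k: True, m: True, p: True}
  {k: True, m: True, p: False}
  {k: True, p: True, m: False}
  {k: True, p: False, m: False}
  {m: True, p: True, k: False}
  {m: True, p: False, k: False}
  {p: True, m: False, k: False}


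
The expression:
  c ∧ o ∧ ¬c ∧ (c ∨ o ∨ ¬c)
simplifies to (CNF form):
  False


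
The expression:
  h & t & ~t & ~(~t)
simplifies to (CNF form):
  False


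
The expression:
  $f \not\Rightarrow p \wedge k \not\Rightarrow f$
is never true.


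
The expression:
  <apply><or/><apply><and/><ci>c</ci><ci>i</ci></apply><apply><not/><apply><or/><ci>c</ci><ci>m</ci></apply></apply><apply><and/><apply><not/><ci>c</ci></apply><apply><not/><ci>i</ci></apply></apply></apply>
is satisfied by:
  {m: False, c: False, i: False}
  {i: True, m: False, c: False}
  {m: True, i: False, c: False}
  {i: True, c: True, m: False}
  {i: True, c: True, m: True}


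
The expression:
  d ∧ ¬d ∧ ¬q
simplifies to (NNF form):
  False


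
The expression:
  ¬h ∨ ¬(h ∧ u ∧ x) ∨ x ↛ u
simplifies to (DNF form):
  ¬h ∨ ¬u ∨ ¬x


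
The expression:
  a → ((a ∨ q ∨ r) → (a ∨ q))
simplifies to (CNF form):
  True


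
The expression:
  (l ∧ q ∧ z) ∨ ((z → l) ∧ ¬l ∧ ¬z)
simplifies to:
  (l ∨ ¬z) ∧ (q ∨ ¬z) ∧ (z ∨ ¬l)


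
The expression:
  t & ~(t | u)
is never true.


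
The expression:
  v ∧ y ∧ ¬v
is never true.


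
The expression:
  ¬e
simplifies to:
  ¬e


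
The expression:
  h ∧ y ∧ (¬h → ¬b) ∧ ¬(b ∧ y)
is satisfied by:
  {h: True, y: True, b: False}


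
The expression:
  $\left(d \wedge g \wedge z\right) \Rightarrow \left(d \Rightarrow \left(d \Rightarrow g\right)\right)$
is always true.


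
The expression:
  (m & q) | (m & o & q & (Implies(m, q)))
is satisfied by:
  {m: True, q: True}


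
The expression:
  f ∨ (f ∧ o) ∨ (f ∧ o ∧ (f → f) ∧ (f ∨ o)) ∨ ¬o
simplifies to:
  f ∨ ¬o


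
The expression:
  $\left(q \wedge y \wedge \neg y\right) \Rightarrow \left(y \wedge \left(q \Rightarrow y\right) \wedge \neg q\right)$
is always true.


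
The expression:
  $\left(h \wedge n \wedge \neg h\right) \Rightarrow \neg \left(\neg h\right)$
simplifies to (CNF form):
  $\text{True}$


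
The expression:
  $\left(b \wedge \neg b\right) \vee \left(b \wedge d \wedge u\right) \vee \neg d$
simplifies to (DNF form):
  $\left(b \wedge u\right) \vee \neg d$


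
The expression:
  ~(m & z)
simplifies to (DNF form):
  ~m | ~z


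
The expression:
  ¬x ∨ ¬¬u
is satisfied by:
  {u: True, x: False}
  {x: False, u: False}
  {x: True, u: True}


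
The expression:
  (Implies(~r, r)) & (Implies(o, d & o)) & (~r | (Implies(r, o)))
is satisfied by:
  {r: True, d: True, o: True}


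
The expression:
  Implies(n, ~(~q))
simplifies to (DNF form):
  q | ~n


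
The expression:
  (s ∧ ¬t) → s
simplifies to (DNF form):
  True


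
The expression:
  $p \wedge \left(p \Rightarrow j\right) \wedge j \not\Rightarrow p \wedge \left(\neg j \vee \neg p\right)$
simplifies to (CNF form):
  $\text{False}$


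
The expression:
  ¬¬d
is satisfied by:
  {d: True}


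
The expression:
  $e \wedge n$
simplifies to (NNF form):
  $e \wedge n$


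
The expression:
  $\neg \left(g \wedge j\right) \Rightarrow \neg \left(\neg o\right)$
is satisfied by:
  {o: True, j: True, g: True}
  {o: True, j: True, g: False}
  {o: True, g: True, j: False}
  {o: True, g: False, j: False}
  {j: True, g: True, o: False}


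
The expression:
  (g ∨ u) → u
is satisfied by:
  {u: True, g: False}
  {g: False, u: False}
  {g: True, u: True}


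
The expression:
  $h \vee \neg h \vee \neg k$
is always true.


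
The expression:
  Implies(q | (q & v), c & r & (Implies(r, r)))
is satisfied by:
  {c: True, r: True, q: False}
  {c: True, r: False, q: False}
  {r: True, c: False, q: False}
  {c: False, r: False, q: False}
  {c: True, q: True, r: True}


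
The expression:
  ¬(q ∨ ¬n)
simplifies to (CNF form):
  n ∧ ¬q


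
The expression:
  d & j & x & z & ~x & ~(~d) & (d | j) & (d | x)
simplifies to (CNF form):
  False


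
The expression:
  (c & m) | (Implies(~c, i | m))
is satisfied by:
  {i: True, c: True, m: True}
  {i: True, c: True, m: False}
  {i: True, m: True, c: False}
  {i: True, m: False, c: False}
  {c: True, m: True, i: False}
  {c: True, m: False, i: False}
  {m: True, c: False, i: False}


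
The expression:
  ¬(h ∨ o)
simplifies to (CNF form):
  ¬h ∧ ¬o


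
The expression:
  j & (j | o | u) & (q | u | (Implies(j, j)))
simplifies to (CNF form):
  j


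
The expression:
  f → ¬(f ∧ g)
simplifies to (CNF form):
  ¬f ∨ ¬g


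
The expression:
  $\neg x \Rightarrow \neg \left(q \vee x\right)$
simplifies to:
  $x \vee \neg q$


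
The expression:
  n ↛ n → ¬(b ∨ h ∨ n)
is always true.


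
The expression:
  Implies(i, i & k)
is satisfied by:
  {k: True, i: False}
  {i: False, k: False}
  {i: True, k: True}


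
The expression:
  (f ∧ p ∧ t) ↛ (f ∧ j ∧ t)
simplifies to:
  f ∧ p ∧ t ∧ ¬j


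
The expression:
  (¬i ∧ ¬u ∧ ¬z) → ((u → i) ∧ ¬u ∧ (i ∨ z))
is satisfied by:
  {i: True, z: True, u: True}
  {i: True, z: True, u: False}
  {i: True, u: True, z: False}
  {i: True, u: False, z: False}
  {z: True, u: True, i: False}
  {z: True, u: False, i: False}
  {u: True, z: False, i: False}


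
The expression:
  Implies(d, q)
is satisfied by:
  {q: True, d: False}
  {d: False, q: False}
  {d: True, q: True}


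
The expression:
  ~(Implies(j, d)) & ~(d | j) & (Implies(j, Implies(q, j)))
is never true.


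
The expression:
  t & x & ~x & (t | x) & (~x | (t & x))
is never true.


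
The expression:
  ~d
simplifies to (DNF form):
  ~d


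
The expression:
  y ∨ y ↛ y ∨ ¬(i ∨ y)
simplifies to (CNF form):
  y ∨ ¬i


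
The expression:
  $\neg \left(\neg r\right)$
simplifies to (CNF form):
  $r$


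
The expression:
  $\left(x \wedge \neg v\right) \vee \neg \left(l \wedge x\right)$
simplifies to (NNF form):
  $\neg l \vee \neg v \vee \neg x$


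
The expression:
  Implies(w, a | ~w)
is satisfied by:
  {a: True, w: False}
  {w: False, a: False}
  {w: True, a: True}


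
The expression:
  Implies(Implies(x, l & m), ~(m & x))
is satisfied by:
  {l: False, m: False, x: False}
  {x: True, l: False, m: False}
  {m: True, l: False, x: False}
  {x: True, m: True, l: False}
  {l: True, x: False, m: False}
  {x: True, l: True, m: False}
  {m: True, l: True, x: False}


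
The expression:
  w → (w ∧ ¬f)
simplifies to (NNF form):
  ¬f ∨ ¬w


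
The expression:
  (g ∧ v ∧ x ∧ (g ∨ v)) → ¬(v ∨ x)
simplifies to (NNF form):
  ¬g ∨ ¬v ∨ ¬x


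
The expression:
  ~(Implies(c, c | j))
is never true.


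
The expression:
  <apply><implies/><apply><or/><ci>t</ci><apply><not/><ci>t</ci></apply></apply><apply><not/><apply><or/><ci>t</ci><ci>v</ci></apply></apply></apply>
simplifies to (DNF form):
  <apply><and/><apply><not/><ci>t</ci></apply><apply><not/><ci>v</ci></apply></apply>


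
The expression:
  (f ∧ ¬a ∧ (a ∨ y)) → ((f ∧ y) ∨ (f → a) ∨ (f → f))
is always true.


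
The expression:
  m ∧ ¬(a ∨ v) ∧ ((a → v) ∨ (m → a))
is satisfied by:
  {m: True, v: False, a: False}


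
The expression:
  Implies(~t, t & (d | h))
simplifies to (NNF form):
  t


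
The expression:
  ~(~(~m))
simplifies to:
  ~m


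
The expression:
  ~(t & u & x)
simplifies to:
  ~t | ~u | ~x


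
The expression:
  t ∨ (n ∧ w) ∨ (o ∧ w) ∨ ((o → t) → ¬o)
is always true.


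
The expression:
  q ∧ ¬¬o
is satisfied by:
  {o: True, q: True}


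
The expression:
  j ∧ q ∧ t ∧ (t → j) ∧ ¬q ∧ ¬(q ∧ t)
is never true.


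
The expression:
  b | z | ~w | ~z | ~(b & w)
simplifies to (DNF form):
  True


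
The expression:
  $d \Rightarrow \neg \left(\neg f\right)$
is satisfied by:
  {f: True, d: False}
  {d: False, f: False}
  {d: True, f: True}


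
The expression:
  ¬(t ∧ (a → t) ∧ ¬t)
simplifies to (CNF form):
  True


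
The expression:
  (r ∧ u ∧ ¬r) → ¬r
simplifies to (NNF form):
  True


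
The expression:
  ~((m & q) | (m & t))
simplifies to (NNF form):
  ~m | (~q & ~t)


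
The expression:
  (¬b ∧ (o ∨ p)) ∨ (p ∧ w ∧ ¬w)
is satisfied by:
  {o: True, p: True, b: False}
  {o: True, p: False, b: False}
  {p: True, o: False, b: False}


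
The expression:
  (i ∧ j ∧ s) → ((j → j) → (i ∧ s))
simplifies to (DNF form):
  True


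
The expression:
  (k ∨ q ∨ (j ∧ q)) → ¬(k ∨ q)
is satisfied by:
  {q: False, k: False}


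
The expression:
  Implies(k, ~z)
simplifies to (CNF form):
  ~k | ~z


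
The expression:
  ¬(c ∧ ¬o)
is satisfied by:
  {o: True, c: False}
  {c: False, o: False}
  {c: True, o: True}


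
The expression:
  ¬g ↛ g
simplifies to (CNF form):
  True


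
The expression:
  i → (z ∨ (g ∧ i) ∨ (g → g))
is always true.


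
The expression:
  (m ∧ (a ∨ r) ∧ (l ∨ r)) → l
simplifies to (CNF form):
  l ∨ ¬m ∨ ¬r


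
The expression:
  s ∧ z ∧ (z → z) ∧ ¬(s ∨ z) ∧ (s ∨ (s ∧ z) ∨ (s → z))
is never true.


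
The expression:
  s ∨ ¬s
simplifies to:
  True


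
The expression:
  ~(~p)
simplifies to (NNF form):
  p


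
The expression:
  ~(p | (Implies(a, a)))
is never true.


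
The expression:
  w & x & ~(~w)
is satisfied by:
  {w: True, x: True}


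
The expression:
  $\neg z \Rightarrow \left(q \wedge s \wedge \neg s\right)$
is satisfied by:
  {z: True}


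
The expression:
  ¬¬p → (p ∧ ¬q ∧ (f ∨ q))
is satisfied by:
  {f: True, p: False, q: False}
  {f: False, p: False, q: False}
  {q: True, f: True, p: False}
  {q: True, f: False, p: False}
  {p: True, f: True, q: False}


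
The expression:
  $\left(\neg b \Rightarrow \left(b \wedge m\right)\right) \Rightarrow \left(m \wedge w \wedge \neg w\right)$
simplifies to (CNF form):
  $\neg b$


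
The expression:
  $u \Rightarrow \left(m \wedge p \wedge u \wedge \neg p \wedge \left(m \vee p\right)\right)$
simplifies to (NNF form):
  $\neg u$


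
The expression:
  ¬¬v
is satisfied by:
  {v: True}


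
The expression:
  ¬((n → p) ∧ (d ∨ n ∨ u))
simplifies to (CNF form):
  (n ∨ ¬d) ∧ (n ∨ ¬u) ∧ (¬n ∨ ¬p)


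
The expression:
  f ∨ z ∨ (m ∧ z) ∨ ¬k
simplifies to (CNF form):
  f ∨ z ∨ ¬k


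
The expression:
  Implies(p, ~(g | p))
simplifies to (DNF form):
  ~p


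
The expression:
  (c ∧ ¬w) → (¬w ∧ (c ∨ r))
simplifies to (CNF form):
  True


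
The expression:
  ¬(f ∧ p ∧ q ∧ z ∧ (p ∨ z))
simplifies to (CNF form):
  ¬f ∨ ¬p ∨ ¬q ∨ ¬z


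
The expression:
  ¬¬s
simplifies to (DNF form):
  s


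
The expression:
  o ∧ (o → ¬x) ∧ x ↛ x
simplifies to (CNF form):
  False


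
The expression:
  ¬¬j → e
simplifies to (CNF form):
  e ∨ ¬j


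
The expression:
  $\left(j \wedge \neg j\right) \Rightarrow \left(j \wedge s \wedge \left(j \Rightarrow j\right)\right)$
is always true.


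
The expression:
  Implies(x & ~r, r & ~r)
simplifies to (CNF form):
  r | ~x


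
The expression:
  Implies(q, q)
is always true.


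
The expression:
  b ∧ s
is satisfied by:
  {b: True, s: True}


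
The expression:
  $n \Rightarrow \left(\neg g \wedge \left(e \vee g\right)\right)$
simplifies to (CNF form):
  $\left(e \vee \neg n\right) \wedge \left(\neg g \vee \neg n\right)$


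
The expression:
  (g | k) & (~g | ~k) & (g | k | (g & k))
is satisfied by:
  {g: True, k: False}
  {k: True, g: False}


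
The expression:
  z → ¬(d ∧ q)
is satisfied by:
  {q: False, z: False, d: False}
  {d: True, q: False, z: False}
  {z: True, q: False, d: False}
  {d: True, z: True, q: False}
  {q: True, d: False, z: False}
  {d: True, q: True, z: False}
  {z: True, q: True, d: False}


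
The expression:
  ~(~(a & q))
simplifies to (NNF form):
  a & q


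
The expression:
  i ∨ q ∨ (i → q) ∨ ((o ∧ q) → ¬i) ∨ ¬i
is always true.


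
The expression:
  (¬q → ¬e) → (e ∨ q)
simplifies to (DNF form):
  e ∨ q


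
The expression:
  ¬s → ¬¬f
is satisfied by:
  {s: True, f: True}
  {s: True, f: False}
  {f: True, s: False}


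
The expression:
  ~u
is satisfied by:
  {u: False}


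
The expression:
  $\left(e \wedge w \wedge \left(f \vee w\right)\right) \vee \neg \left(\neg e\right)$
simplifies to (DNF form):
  $e$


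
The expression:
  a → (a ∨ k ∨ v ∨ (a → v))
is always true.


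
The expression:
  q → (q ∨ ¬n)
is always true.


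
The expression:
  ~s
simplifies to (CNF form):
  ~s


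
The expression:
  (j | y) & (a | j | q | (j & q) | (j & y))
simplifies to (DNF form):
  j | (a & y) | (q & y)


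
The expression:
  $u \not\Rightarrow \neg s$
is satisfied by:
  {u: True, s: True}


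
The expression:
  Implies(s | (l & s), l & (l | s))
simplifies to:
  l | ~s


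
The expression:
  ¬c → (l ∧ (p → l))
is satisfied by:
  {c: True, l: True}
  {c: True, l: False}
  {l: True, c: False}


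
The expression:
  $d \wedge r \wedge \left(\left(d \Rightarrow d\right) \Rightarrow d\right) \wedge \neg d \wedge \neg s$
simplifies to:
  $\text{False}$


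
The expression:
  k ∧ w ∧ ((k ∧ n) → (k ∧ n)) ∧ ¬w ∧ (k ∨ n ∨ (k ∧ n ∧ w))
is never true.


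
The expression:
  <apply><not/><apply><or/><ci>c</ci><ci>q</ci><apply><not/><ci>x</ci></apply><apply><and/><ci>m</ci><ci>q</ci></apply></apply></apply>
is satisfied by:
  {x: True, q: False, c: False}


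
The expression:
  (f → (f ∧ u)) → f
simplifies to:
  f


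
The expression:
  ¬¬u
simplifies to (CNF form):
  u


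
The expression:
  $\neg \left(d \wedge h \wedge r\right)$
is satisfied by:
  {h: False, d: False, r: False}
  {r: True, h: False, d: False}
  {d: True, h: False, r: False}
  {r: True, d: True, h: False}
  {h: True, r: False, d: False}
  {r: True, h: True, d: False}
  {d: True, h: True, r: False}


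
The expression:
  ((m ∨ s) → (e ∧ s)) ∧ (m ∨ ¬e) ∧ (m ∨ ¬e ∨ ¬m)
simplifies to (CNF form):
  (e ∨ ¬s) ∧ (m ∨ ¬e) ∧ (s ∨ ¬m)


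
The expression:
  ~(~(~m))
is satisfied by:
  {m: False}


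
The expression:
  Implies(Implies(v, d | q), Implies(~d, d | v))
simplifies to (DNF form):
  d | v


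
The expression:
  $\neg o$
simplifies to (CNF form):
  $\neg o$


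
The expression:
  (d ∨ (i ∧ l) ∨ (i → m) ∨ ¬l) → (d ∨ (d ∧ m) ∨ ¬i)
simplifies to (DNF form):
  d ∨ ¬i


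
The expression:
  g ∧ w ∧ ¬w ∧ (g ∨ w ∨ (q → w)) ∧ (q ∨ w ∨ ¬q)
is never true.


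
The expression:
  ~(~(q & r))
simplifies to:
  q & r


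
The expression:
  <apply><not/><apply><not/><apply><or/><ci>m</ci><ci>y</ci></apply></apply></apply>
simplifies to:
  <apply><or/><ci>m</ci><ci>y</ci></apply>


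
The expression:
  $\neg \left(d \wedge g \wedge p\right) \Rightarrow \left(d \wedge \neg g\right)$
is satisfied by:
  {p: True, d: True, g: False}
  {d: True, g: False, p: False}
  {p: True, g: True, d: True}


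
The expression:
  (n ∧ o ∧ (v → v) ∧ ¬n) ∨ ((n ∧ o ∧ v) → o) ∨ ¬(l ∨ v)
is always true.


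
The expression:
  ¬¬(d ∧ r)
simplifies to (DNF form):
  d ∧ r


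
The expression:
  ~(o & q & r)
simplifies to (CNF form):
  ~o | ~q | ~r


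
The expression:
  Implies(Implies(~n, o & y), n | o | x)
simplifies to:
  True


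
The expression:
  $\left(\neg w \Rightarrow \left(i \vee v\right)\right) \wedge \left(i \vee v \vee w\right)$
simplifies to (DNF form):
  $i \vee v \vee w$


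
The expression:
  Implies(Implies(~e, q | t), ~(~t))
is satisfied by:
  {t: True, q: False, e: False}
  {t: True, e: True, q: False}
  {t: True, q: True, e: False}
  {t: True, e: True, q: True}
  {e: False, q: False, t: False}


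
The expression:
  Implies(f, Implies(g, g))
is always true.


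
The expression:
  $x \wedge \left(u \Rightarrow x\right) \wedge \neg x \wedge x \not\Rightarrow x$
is never true.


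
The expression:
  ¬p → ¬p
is always true.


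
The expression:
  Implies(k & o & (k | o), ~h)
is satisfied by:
  {h: False, k: False, o: False}
  {o: True, h: False, k: False}
  {k: True, h: False, o: False}
  {o: True, k: True, h: False}
  {h: True, o: False, k: False}
  {o: True, h: True, k: False}
  {k: True, h: True, o: False}


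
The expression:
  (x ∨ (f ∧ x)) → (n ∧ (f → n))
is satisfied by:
  {n: True, x: False}
  {x: False, n: False}
  {x: True, n: True}


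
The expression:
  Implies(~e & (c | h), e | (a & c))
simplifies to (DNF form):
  e | (a & c) | (~c & ~h)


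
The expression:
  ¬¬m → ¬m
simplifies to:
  ¬m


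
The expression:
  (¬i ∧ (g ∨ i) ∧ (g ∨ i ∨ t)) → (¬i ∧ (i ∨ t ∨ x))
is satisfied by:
  {i: True, x: True, t: True, g: False}
  {i: True, x: True, g: False, t: False}
  {i: True, t: True, g: False, x: False}
  {i: True, g: False, t: False, x: False}
  {x: True, t: True, g: False, i: False}
  {x: True, g: False, t: False, i: False}
  {t: True, x: False, g: False, i: False}
  {x: False, g: False, t: False, i: False}
  {x: True, i: True, g: True, t: True}
  {x: True, i: True, g: True, t: False}
  {i: True, g: True, t: True, x: False}
  {i: True, g: True, x: False, t: False}
  {t: True, g: True, x: True, i: False}
  {g: True, x: True, i: False, t: False}
  {g: True, t: True, i: False, x: False}


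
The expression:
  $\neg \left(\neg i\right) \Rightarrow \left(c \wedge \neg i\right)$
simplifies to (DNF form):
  $\neg i$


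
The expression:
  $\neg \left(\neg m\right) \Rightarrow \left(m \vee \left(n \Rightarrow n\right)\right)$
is always true.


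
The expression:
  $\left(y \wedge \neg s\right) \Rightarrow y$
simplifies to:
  $\text{True}$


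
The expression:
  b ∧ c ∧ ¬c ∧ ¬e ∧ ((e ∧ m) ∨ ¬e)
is never true.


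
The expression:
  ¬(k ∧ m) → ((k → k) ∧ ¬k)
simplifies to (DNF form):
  m ∨ ¬k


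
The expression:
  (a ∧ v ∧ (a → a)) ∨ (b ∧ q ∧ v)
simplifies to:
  v ∧ (a ∨ b) ∧ (a ∨ q)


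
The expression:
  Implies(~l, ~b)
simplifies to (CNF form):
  l | ~b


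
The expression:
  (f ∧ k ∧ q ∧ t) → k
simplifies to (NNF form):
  True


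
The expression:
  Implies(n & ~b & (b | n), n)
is always true.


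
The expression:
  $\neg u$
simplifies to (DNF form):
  $\neg u$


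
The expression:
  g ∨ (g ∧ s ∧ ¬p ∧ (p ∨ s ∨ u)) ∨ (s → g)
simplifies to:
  g ∨ ¬s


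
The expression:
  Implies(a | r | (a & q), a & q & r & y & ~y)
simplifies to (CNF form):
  ~a & ~r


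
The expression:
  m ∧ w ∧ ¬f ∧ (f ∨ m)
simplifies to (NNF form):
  m ∧ w ∧ ¬f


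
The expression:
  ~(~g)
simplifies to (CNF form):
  g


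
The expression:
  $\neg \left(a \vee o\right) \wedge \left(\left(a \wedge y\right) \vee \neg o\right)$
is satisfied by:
  {o: False, a: False}


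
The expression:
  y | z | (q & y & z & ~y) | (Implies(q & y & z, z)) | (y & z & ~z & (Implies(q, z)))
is always true.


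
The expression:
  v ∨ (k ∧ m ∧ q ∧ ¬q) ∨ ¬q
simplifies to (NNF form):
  v ∨ ¬q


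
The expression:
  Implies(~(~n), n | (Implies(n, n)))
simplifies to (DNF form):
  True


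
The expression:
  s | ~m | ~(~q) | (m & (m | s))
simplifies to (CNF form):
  True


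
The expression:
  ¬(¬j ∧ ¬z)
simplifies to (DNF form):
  j ∨ z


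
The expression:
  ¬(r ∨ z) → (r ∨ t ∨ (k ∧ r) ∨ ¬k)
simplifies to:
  r ∨ t ∨ z ∨ ¬k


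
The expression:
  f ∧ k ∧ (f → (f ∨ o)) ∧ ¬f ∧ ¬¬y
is never true.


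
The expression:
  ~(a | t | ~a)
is never true.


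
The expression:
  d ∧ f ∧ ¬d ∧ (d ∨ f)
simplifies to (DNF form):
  False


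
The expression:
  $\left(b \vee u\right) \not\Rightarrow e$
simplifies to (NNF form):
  $\neg e \wedge \left(b \vee u\right)$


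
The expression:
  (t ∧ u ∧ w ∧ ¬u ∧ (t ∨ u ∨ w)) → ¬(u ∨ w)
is always true.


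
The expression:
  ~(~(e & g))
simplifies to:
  e & g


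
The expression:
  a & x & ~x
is never true.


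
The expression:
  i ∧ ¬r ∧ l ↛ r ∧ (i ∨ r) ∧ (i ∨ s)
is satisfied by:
  {i: True, l: True, r: False}


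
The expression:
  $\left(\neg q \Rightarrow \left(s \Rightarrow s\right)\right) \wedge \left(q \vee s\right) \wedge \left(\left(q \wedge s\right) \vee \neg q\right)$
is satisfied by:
  {s: True}


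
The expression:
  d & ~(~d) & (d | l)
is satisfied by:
  {d: True}


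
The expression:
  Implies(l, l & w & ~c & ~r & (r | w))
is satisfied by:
  {w: True, r: False, l: False, c: False}
  {c: False, r: False, w: False, l: False}
  {c: True, w: True, r: False, l: False}
  {c: True, r: False, w: False, l: False}
  {w: True, r: True, c: False, l: False}
  {r: True, c: False, w: False, l: False}
  {c: True, w: True, r: True, l: False}
  {c: True, r: True, w: False, l: False}
  {l: True, w: True, c: False, r: False}


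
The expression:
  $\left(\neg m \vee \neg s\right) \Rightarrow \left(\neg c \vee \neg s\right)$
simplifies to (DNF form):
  $m \vee \neg c \vee \neg s$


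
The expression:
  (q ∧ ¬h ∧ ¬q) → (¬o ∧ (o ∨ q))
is always true.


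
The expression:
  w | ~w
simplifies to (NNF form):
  True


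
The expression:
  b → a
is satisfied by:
  {a: True, b: False}
  {b: False, a: False}
  {b: True, a: True}


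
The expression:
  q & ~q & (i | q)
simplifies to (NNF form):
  False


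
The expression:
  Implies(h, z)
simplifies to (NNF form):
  z | ~h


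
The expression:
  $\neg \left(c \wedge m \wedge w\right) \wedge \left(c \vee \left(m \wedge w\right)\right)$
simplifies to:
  $\left(c \wedge \neg m\right) \vee \left(c \wedge \neg w\right) \vee \left(m \wedge w \wedge \neg c\right)$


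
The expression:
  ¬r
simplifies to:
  ¬r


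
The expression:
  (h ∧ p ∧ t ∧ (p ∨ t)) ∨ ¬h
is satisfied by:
  {p: True, t: True, h: False}
  {p: True, t: False, h: False}
  {t: True, p: False, h: False}
  {p: False, t: False, h: False}
  {p: True, h: True, t: True}


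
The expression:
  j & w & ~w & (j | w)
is never true.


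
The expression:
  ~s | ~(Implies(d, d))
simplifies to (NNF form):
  ~s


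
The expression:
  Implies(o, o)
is always true.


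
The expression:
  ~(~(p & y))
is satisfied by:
  {p: True, y: True}


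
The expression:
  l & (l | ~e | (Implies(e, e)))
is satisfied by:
  {l: True}


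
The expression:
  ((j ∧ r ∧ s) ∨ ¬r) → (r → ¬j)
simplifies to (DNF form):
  ¬j ∨ ¬r ∨ ¬s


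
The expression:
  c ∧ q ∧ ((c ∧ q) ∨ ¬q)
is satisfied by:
  {c: True, q: True}


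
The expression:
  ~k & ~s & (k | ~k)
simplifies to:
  ~k & ~s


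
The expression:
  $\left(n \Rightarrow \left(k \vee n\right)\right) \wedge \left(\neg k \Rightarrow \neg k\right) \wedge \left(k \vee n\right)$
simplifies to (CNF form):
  $k \vee n$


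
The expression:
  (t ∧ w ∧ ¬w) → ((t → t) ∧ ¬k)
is always true.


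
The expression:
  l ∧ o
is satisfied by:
  {o: True, l: True}


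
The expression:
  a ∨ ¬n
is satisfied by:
  {a: True, n: False}
  {n: False, a: False}
  {n: True, a: True}


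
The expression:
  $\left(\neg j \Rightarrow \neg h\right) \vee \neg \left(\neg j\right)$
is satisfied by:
  {j: True, h: False}
  {h: False, j: False}
  {h: True, j: True}


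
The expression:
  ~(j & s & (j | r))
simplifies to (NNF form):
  ~j | ~s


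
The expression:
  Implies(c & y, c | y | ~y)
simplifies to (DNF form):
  True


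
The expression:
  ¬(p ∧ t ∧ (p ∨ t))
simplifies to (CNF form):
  ¬p ∨ ¬t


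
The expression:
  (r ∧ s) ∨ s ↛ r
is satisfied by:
  {s: True}


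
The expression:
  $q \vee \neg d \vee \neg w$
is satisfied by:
  {q: True, w: False, d: False}
  {w: False, d: False, q: False}
  {d: True, q: True, w: False}
  {d: True, w: False, q: False}
  {q: True, w: True, d: False}
  {w: True, q: False, d: False}
  {d: True, w: True, q: True}


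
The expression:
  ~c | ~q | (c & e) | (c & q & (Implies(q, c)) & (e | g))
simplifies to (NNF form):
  e | g | ~c | ~q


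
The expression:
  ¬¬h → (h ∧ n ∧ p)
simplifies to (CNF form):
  (n ∨ ¬h) ∧ (p ∨ ¬h)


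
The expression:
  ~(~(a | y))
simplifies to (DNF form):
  a | y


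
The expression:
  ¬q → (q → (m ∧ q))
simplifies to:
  True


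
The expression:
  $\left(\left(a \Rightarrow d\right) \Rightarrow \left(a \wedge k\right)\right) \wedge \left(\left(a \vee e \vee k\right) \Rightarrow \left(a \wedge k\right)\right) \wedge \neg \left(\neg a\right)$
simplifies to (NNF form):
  $a \wedge k$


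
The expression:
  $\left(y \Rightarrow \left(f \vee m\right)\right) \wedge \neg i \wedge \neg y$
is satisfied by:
  {i: False, y: False}


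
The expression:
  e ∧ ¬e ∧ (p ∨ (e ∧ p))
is never true.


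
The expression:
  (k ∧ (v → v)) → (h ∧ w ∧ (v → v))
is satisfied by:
  {w: True, h: True, k: False}
  {w: True, h: False, k: False}
  {h: True, w: False, k: False}
  {w: False, h: False, k: False}
  {w: True, k: True, h: True}


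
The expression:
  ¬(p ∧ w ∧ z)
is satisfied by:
  {p: False, z: False, w: False}
  {w: True, p: False, z: False}
  {z: True, p: False, w: False}
  {w: True, z: True, p: False}
  {p: True, w: False, z: False}
  {w: True, p: True, z: False}
  {z: True, p: True, w: False}


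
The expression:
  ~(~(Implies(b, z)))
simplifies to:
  z | ~b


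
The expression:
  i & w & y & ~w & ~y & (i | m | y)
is never true.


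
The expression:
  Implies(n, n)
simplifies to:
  True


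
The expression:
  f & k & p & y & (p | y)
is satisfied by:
  {f: True, p: True, y: True, k: True}


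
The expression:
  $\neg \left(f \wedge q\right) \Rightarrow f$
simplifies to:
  $f$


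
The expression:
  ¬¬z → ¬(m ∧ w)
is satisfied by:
  {w: False, m: False, z: False}
  {z: True, w: False, m: False}
  {m: True, w: False, z: False}
  {z: True, m: True, w: False}
  {w: True, z: False, m: False}
  {z: True, w: True, m: False}
  {m: True, w: True, z: False}


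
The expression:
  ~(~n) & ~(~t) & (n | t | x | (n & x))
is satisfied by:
  {t: True, n: True}


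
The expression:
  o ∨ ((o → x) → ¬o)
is always true.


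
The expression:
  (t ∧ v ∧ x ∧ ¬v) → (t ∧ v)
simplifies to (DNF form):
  True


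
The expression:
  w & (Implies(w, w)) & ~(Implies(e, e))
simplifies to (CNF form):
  False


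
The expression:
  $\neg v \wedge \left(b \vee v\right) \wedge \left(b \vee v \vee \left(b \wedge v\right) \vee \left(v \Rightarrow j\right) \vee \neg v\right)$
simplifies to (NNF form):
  $b \wedge \neg v$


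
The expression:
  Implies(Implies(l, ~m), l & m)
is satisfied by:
  {m: True, l: True}


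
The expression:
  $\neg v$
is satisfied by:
  {v: False}


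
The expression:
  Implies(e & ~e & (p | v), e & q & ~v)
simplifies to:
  True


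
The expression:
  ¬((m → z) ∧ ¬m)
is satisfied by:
  {m: True}


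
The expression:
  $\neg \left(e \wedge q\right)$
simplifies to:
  $\neg e \vee \neg q$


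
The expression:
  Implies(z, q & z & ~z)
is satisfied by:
  {z: False}


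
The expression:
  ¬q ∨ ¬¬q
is always true.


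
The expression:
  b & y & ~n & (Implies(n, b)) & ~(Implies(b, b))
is never true.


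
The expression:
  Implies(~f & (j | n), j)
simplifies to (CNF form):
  f | j | ~n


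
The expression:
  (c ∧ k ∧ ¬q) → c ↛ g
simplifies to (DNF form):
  q ∨ ¬c ∨ ¬g ∨ ¬k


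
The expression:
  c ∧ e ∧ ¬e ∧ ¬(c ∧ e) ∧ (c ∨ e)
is never true.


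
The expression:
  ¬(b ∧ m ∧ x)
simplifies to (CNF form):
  ¬b ∨ ¬m ∨ ¬x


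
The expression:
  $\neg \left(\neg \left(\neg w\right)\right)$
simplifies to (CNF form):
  $\neg w$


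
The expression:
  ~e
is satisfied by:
  {e: False}


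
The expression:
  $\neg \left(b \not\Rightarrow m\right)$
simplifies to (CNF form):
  $m \vee \neg b$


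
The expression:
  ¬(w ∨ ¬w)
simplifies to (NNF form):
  False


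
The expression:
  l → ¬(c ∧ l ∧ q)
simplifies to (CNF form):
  ¬c ∨ ¬l ∨ ¬q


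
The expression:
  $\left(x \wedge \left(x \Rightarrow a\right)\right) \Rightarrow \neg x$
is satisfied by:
  {x: False, a: False}
  {a: True, x: False}
  {x: True, a: False}


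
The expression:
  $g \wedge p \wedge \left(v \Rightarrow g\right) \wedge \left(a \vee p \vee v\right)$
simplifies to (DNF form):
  $g \wedge p$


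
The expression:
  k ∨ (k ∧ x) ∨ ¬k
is always true.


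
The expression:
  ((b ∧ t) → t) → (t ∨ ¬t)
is always true.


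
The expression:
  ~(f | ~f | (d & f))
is never true.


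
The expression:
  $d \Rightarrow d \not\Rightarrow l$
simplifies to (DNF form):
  $\neg d \vee \neg l$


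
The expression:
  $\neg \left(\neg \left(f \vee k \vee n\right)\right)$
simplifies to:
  $f \vee k \vee n$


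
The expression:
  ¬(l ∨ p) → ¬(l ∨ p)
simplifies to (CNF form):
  True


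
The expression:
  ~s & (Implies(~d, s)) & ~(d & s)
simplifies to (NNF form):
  d & ~s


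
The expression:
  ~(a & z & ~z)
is always true.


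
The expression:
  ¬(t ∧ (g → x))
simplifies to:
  (g ∧ ¬x) ∨ ¬t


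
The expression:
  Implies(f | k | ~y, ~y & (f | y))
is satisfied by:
  {f: True, y: False, k: False}
  {k: True, f: True, y: False}
  {y: True, k: False, f: False}


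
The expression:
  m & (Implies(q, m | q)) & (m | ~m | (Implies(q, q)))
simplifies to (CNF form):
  m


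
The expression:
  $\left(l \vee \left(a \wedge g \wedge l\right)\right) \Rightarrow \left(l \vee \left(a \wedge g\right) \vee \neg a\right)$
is always true.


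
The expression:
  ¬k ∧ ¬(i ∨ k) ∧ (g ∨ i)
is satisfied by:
  {g: True, i: False, k: False}


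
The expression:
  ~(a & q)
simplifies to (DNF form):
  ~a | ~q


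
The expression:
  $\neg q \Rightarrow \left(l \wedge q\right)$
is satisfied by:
  {q: True}


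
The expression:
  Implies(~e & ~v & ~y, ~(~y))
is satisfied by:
  {y: True, v: True, e: True}
  {y: True, v: True, e: False}
  {y: True, e: True, v: False}
  {y: True, e: False, v: False}
  {v: True, e: True, y: False}
  {v: True, e: False, y: False}
  {e: True, v: False, y: False}


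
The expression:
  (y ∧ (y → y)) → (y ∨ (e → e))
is always true.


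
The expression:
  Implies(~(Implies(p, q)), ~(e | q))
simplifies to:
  q | ~e | ~p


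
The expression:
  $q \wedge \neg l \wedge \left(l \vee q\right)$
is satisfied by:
  {q: True, l: False}


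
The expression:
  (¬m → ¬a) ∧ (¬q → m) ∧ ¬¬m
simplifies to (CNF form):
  m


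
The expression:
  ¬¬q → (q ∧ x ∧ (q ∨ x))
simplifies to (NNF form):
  x ∨ ¬q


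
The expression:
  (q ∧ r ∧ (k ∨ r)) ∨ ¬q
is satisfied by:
  {r: True, q: False}
  {q: False, r: False}
  {q: True, r: True}


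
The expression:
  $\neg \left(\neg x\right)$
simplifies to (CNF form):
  $x$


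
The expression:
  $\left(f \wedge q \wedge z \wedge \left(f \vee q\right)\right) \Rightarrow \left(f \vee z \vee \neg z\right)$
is always true.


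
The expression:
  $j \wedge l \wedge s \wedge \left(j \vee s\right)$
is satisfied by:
  {j: True, s: True, l: True}


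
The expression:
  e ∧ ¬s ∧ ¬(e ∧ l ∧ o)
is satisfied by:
  {e: True, l: False, o: False, s: False}
  {e: True, o: True, l: False, s: False}
  {e: True, l: True, o: False, s: False}


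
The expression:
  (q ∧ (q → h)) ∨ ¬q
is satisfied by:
  {h: True, q: False}
  {q: False, h: False}
  {q: True, h: True}


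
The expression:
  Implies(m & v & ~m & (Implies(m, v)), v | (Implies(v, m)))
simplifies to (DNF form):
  True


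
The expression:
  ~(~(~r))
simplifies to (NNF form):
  ~r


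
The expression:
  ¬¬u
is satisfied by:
  {u: True}


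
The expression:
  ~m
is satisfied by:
  {m: False}


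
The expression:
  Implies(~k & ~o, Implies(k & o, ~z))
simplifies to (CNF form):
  True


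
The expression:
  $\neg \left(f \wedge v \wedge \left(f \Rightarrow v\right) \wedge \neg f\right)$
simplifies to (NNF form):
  $\text{True}$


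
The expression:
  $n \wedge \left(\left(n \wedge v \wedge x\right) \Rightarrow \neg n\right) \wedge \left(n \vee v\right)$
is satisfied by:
  {n: True, v: False, x: False}
  {n: True, x: True, v: False}
  {n: True, v: True, x: False}


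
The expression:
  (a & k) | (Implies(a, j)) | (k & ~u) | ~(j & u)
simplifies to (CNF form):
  True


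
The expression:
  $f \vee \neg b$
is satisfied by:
  {f: True, b: False}
  {b: False, f: False}
  {b: True, f: True}


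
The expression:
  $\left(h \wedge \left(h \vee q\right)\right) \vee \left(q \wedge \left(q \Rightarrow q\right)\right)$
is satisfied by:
  {q: True, h: True}
  {q: True, h: False}
  {h: True, q: False}


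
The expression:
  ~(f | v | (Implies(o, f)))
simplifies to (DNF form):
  o & ~f & ~v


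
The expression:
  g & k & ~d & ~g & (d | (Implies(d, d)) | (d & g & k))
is never true.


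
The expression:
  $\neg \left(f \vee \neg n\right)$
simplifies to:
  $n \wedge \neg f$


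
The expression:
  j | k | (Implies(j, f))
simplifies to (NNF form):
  True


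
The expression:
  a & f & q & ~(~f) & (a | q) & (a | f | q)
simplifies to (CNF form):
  a & f & q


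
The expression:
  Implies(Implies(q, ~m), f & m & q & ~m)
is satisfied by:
  {m: True, q: True}


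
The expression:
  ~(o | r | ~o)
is never true.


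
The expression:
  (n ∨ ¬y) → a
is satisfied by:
  {a: True, y: True, n: False}
  {a: True, y: False, n: False}
  {a: True, n: True, y: True}
  {a: True, n: True, y: False}
  {y: True, n: False, a: False}


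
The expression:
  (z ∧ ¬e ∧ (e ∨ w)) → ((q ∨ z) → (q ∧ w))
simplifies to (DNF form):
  e ∨ q ∨ ¬w ∨ ¬z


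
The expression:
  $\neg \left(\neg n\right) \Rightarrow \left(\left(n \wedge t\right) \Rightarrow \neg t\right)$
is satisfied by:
  {t: False, n: False}
  {n: True, t: False}
  {t: True, n: False}


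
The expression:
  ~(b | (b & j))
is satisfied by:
  {b: False}


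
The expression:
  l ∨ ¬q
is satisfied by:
  {l: True, q: False}
  {q: False, l: False}
  {q: True, l: True}


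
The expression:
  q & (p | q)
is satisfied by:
  {q: True}


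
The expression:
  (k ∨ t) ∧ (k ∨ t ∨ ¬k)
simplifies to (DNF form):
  k ∨ t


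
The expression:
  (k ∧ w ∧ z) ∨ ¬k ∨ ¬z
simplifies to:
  w ∨ ¬k ∨ ¬z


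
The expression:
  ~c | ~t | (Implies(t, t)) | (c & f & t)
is always true.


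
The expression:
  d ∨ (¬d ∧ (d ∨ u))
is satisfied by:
  {d: True, u: True}
  {d: True, u: False}
  {u: True, d: False}


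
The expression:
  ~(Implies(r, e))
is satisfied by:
  {r: True, e: False}


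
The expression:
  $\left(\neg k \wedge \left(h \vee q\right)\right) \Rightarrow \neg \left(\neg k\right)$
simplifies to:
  $k \vee \left(\neg h \wedge \neg q\right)$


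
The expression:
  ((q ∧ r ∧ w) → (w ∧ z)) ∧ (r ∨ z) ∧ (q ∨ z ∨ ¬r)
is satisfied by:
  {z: True, q: True, r: True, w: False}
  {z: True, q: True, r: False, w: False}
  {z: True, r: True, q: False, w: False}
  {z: True, r: False, q: False, w: False}
  {z: True, w: True, q: True, r: True}
  {z: True, w: True, q: True, r: False}
  {z: True, w: True, q: False, r: True}
  {z: True, w: True, q: False, r: False}
  {q: True, r: True, z: False, w: False}


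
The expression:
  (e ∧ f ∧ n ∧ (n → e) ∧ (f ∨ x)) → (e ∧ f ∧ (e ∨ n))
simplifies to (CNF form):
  True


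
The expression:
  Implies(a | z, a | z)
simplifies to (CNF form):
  True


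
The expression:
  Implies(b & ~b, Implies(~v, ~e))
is always true.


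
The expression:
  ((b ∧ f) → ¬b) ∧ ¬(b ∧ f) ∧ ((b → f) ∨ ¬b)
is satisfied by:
  {b: False}
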